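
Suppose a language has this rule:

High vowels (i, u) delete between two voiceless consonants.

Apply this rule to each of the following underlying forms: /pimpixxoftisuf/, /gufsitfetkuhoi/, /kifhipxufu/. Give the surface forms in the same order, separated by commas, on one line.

/pimpixxoftisuf/: /i/ is a high vowel flanked by voiceless consonants /p/ and /x/, so it deletes. /i/ is a high vowel flanked by voiceless consonants /t/ and /s/, so it deletes. /u/ is a high vowel flanked by voiceless consonants /s/ and /f/, so it deletes. → [pimpxxoftsf].
/gufsitfetkuhoi/: /i/ is a high vowel flanked by voiceless consonants /s/ and /t/, so it deletes. /u/ is a high vowel flanked by voiceless consonants /k/ and /h/, so it deletes. → [gufstfetkhoi].
/kifhipxufu/: /i/ is a high vowel flanked by voiceless consonants /k/ and /f/, so it deletes. /i/ is a high vowel flanked by voiceless consonants /h/ and /p/, so it deletes. /u/ is a high vowel flanked by voiceless consonants /x/ and /f/, so it deletes. → [kfhpxfu].

pimpxxoftsf, gufstfetkhoi, kfhpxfu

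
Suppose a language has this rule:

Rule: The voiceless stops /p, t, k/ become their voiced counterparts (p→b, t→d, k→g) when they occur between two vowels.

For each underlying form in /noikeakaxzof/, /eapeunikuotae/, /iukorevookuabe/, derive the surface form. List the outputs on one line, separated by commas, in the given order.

/noikeakaxzof/: /k/ is a voiceless stop between vowels /i/ and /e/, so it voices to [g]. /k/ is a voiceless stop between vowels /a/ and /a/, so it voices to [g]. → [noigeagaxzof].
/eapeunikuotae/: /p/ is a voiceless stop between vowels /a/ and /e/, so it voices to [b]. /k/ is a voiceless stop between vowels /i/ and /u/, so it voices to [g]. /t/ is a voiceless stop between vowels /o/ and /a/, so it voices to [d]. → [eabeuniguodae].
/iukorevookuabe/: /k/ is a voiceless stop between vowels /u/ and /o/, so it voices to [g]. /k/ is a voiceless stop between vowels /o/ and /u/, so it voices to [g]. → [iugorevooguabe].

noigeagaxzof, eabeuniguodae, iugorevooguabe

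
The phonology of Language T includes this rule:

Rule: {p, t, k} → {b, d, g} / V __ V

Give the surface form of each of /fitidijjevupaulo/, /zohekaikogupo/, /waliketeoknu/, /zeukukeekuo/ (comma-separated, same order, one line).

/fitidijjevupaulo/: /t/ is a voiceless stop between vowels /i/ and /i/, so it voices to [d]. /p/ is a voiceless stop between vowels /u/ and /a/, so it voices to [b]. → [fididijjevubaulo].
/zohekaikogupo/: /k/ is a voiceless stop between vowels /e/ and /a/, so it voices to [g]. /k/ is a voiceless stop between vowels /i/ and /o/, so it voices to [g]. /p/ is a voiceless stop between vowels /u/ and /o/, so it voices to [b]. → [zohegaigogubo].
/waliketeoknu/: /k/ is a voiceless stop between vowels /i/ and /e/, so it voices to [g]. /t/ is a voiceless stop between vowels /e/ and /e/, so it voices to [d]. → [waligedeoknu].
/zeukukeekuo/: /k/ is a voiceless stop between vowels /u/ and /u/, so it voices to [g]. /k/ is a voiceless stop between vowels /u/ and /e/, so it voices to [g]. /k/ is a voiceless stop between vowels /e/ and /u/, so it voices to [g]. → [zeugugeeguo].

fididijjevubaulo, zohegaigogubo, waligedeoknu, zeugugeeguo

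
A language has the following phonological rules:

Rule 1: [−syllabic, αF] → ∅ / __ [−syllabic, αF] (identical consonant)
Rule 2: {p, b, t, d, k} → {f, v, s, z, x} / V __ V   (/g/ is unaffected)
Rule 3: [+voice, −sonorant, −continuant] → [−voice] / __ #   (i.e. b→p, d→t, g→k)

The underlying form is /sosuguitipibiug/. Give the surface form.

Rule 1 (degemination): no segment meets the environment; /sosuguitipibiug/ is unchanged.
Rule 2 (intervocalic spirantization): /t/ is a stop between vowels /i/ and /i/, so it spirantizes to the fricative [s]. /p/ is a stop between vowels /i/ and /i/, so it spirantizes to the fricative [f]. /b/ is a stop between vowels /i/ and /i/, so it spirantizes to the fricative [v]. /sosuguitipibiug/ → sosuguisifiviug.
Rule 3 (final devoicing): /g/ is a voiced stop in word-final position, so it devoices to [k]. /sosuguisifiviug/ → sosuguisifiviuk.

sosuguisifiviuk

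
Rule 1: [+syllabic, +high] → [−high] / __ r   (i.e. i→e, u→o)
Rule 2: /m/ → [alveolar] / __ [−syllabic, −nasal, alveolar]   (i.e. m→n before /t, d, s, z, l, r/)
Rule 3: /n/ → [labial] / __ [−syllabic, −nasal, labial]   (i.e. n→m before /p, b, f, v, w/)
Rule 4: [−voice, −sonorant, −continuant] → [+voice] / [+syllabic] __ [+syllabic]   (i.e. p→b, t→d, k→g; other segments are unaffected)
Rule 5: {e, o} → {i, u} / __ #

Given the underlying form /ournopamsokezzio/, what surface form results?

Rule 1 (pre-rhotic lowering): /u/ is a high vowel immediately before /r/, so it lowers to [o]. /ournopamsokezzio/ → oornopamsokezzio.
Rule 2 (nasal place assimilation): /m/ precedes the alveolar consonant /s/, so it assimilates in place to [n]. /oornopamsokezzio/ → oornopansokezzio.
Rule 3 (nasal place assimilation): no segment meets the environment; /oornopansokezzio/ is unchanged.
Rule 4 (intervocalic voicing): /p/ is a voiceless stop between vowels /o/ and /a/, so it voices to [b]. /k/ is a voiceless stop between vowels /o/ and /e/, so it voices to [g]. /oornopansokezzio/ → oornobansogezzio.
Rule 5 (final vowel raising): /o/ is a mid vowel in word-final position, so it raises to [u]. /oornobansogezzio/ → oornobansogezziu.

oornobansogezziu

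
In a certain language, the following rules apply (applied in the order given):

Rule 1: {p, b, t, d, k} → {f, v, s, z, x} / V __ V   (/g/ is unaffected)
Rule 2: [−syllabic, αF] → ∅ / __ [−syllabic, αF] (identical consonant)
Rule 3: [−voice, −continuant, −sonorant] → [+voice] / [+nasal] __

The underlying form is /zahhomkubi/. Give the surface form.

zahomguvi

Rule 1 (intervocalic spirantization): /b/ is a stop between vowels /u/ and /i/, so it spirantizes to the fricative [v]. /zahhomkubi/ → zahhomkuvi.
Rule 2 (degemination): /hh/ is a geminate; the first /h/ deletes. /zahhomkuvi/ → zahomkuvi.
Rule 3 (post-nasal voicing): /k/ is a voiceless stop immediately after the nasal /m/, so it voices to [g]. /zahomkuvi/ → zahomguvi.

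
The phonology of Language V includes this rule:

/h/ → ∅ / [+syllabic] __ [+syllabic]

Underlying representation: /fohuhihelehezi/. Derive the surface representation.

fouieleezi

/h/ occurs between vowels /o/ and /u/, so it deletes.
/h/ occurs between vowels /u/ and /i/, so it deletes.
/h/ occurs between vowels /i/ and /e/, so it deletes.
/h/ occurs between vowels /e/ and /e/, so it deletes.
Surface form: [fouieleezi].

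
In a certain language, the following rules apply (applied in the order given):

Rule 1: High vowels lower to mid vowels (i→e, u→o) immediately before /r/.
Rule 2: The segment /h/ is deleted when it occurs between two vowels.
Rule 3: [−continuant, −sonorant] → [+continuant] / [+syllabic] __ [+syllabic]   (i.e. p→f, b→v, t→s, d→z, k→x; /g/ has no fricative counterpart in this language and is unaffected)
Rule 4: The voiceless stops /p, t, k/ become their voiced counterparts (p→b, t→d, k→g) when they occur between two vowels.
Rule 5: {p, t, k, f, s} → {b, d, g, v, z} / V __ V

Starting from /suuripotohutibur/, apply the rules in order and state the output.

Rule 1 (pre-rhotic lowering): /u/ is a high vowel immediately before /r/, so it lowers to [o]. /u/ is a high vowel immediately before /r/, so it lowers to [o]. /suuripotohutibur/ → suoripotohutibor.
Rule 2 (intervocalic h-deletion): /h/ occurs between vowels /o/ and /u/, so it deletes. /suoripotohutibor/ → suoripotoutibor.
Rule 3 (intervocalic spirantization): /p/ is a stop between vowels /i/ and /o/, so it spirantizes to the fricative [f]. /t/ is a stop between vowels /o/ and /o/, so it spirantizes to the fricative [s]. /t/ is a stop between vowels /u/ and /i/, so it spirantizes to the fricative [s]. /b/ is a stop between vowels /i/ and /o/, so it spirantizes to the fricative [v]. /suoripotoutibor/ → suorifosousivor.
Rule 4 (intervocalic voicing): no segment meets the environment; /suorifosousivor/ is unchanged.
Rule 5 (intervocalic voicing): /f/ is a voiceless obstruent between vowels /i/ and /o/, so it voices to [v]. /s/ is a voiceless obstruent between vowels /o/ and /o/, so it voices to [z]. /s/ is a voiceless obstruent between vowels /u/ and /i/, so it voices to [z]. /suorifosousivor/ → suorivozouzivor.

suorivozouzivor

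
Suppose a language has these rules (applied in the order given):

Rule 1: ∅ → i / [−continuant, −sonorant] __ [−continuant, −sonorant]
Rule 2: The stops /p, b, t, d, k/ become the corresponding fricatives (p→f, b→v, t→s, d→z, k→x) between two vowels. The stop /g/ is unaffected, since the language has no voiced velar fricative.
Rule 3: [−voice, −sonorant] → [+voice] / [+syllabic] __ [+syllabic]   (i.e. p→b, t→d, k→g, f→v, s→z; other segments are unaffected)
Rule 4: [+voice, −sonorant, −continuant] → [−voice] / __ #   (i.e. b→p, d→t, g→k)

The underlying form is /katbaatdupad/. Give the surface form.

Rule 1 (stop-cluster i-epenthesis): /t/ and /b/ form a stop–stop cluster, so [i] is inserted between them. /t/ and /d/ form a stop–stop cluster, so [i] is inserted between them. /katbaatdupad/ → katibaatidupad.
Rule 2 (intervocalic spirantization): /t/ is a stop between vowels /a/ and /i/, so it spirantizes to the fricative [s]. /b/ is a stop between vowels /i/ and /a/, so it spirantizes to the fricative [v]. /t/ is a stop between vowels /a/ and /i/, so it spirantizes to the fricative [s]. /d/ is a stop between vowels /i/ and /u/, so it spirantizes to the fricative [z]. /p/ is a stop between vowels /u/ and /a/, so it spirantizes to the fricative [f]. /katibaatidupad/ → kasivaasizufad.
Rule 3 (intervocalic voicing): /s/ is a voiceless obstruent between vowels /a/ and /i/, so it voices to [z]. /s/ is a voiceless obstruent between vowels /a/ and /i/, so it voices to [z]. /f/ is a voiceless obstruent between vowels /u/ and /a/, so it voices to [v]. /kasivaasizufad/ → kazivaazizuvad.
Rule 4 (final devoicing): /d/ is a voiced stop in word-final position, so it devoices to [t]. /kazivaazizuvad/ → kazivaazizuvat.

kazivaazizuvat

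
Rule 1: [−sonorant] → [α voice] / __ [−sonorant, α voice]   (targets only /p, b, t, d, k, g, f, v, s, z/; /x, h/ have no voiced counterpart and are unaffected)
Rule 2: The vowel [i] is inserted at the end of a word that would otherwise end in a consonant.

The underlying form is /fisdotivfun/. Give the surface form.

fizdotiffuni

Rule 1 (regressive voicing assimilation): /s/ precedes the voiced obstruent /d/, so it voices to [z] by assimilation. /v/ precedes the voiceless obstruent /f/, so it devoices to [f] by assimilation. /fisdotivfun/ → fizdotiffun.
Rule 2 (final i-epenthesis): the form ends in the consonant /n/, so [i] is inserted word-finally. /fizdotiffun/ → fizdotiffuni.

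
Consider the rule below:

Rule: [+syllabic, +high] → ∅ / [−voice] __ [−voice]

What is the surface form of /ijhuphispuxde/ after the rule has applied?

/u/ is a high vowel flanked by voiceless consonants /h/ and /p/, so it deletes.
/i/ is a high vowel flanked by voiceless consonants /h/ and /s/, so it deletes.
/u/ is a high vowel flanked by voiceless consonants /p/ and /x/, so it deletes.
Surface form: [ijhphspxde].

ijhphspxde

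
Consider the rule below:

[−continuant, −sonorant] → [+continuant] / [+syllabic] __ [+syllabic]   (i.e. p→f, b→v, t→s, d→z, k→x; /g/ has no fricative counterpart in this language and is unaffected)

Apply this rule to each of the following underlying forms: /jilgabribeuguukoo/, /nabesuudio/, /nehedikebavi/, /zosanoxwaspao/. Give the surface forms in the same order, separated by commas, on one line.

/jilgabribeuguukoo/: /b/ is a stop between vowels /i/ and /e/, so it spirantizes to the fricative [v]. /k/ is a stop between vowels /u/ and /o/, so it spirantizes to the fricative [x]. → [jilgabriveuguuxoo].
/nabesuudio/: /b/ is a stop between vowels /a/ and /e/, so it spirantizes to the fricative [v]. /d/ is a stop between vowels /u/ and /i/, so it spirantizes to the fricative [z]. → [navesuuzio].
/nehedikebavi/: /d/ is a stop between vowels /e/ and /i/, so it spirantizes to the fricative [z]. /k/ is a stop between vowels /i/ and /e/, so it spirantizes to the fricative [x]. /b/ is a stop between vowels /e/ and /a/, so it spirantizes to the fricative [v]. → [nehezixevavi].
/zosanoxwaspao/: the rule's environment is not met; surfaces unchanged as [zosanoxwaspao].

jilgabriveuguuxoo, navesuuzio, nehezixevavi, zosanoxwaspao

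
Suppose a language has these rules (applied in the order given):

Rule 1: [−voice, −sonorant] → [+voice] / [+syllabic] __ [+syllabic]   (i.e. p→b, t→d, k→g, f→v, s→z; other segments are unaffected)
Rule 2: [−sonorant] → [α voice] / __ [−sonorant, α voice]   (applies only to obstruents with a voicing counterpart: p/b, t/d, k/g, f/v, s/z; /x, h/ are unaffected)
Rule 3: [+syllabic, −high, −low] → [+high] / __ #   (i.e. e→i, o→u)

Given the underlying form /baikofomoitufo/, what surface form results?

Rule 1 (intervocalic voicing): /k/ is a voiceless obstruent between vowels /i/ and /o/, so it voices to [g]. /f/ is a voiceless obstruent between vowels /o/ and /o/, so it voices to [v]. /t/ is a voiceless obstruent between vowels /i/ and /u/, so it voices to [d]. /f/ is a voiceless obstruent between vowels /u/ and /o/, so it voices to [v]. /baikofomoitufo/ → baigovomoiduvo.
Rule 2 (regressive voicing assimilation): no segment meets the environment; /baigovomoiduvo/ is unchanged.
Rule 3 (final vowel raising): /o/ is a mid vowel in word-final position, so it raises to [u]. /baigovomoiduvo/ → baigovomoiduvu.

baigovomoiduvu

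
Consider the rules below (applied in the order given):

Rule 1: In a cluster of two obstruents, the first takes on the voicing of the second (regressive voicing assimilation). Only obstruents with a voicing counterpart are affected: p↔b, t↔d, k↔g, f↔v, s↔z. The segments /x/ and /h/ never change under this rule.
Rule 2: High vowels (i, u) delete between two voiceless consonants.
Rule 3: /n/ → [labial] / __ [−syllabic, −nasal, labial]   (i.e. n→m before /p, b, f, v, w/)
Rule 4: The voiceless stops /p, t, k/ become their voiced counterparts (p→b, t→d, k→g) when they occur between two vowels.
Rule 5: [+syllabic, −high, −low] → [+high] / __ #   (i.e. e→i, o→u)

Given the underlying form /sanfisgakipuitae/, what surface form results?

samfizgakpuidai

Rule 1 (regressive voicing assimilation): /s/ precedes the voiced obstruent /g/, so it voices to [z] by assimilation. /sanfisgakipuitae/ → sanfizgakipuitae.
Rule 2 (high vowel syncope): /i/ is a high vowel flanked by voiceless consonants /k/ and /p/, so it deletes. /sanfizgakipuitae/ → sanfizgakpuitae.
Rule 3 (nasal place assimilation): /n/ precedes the labial consonant /f/, so it assimilates in place to [m]. /sanfizgakpuitae/ → samfizgakpuitae.
Rule 4 (intervocalic voicing): /t/ is a voiceless stop between vowels /i/ and /a/, so it voices to [d]. /samfizgakpuitae/ → samfizgakpuidae.
Rule 5 (final vowel raising): /e/ is a mid vowel in word-final position, so it raises to [i]. /samfizgakpuidae/ → samfizgakpuidai.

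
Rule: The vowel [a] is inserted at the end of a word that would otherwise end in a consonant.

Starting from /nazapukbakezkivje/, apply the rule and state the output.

No segment of /nazapukbakezkivje/ meets the structural description of the rule, so the form surfaces unchanged.

nazapukbakezkivje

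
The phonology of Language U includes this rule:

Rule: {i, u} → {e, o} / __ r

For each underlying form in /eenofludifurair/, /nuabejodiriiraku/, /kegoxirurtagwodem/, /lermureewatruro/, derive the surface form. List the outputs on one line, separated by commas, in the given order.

eenofludiforaer, nuabejoderieraku, kegoxerortagwodem, lermoreewatroro

/eenofludifurair/: /u/ is a high vowel immediately before /r/, so it lowers to [o]. /i/ is a high vowel immediately before /r/, so it lowers to [e]. → [eenofludiforaer].
/nuabejodiriiraku/: /i/ is a high vowel immediately before /r/, so it lowers to [e]. /i/ is a high vowel immediately before /r/, so it lowers to [e]. → [nuabejoderieraku].
/kegoxirurtagwodem/: /i/ is a high vowel immediately before /r/, so it lowers to [e]. /u/ is a high vowel immediately before /r/, so it lowers to [o]. → [kegoxerortagwodem].
/lermureewatruro/: /u/ is a high vowel immediately before /r/, so it lowers to [o]. /u/ is a high vowel immediately before /r/, so it lowers to [o]. → [lermoreewatroro].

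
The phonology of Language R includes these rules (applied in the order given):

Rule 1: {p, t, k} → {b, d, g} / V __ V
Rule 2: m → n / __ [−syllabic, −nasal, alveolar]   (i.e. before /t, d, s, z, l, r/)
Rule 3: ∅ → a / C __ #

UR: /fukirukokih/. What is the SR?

fugirugogiha

Rule 1 (intervocalic voicing): /k/ is a voiceless stop between vowels /u/ and /i/, so it voices to [g]. /k/ is a voiceless stop between vowels /u/ and /o/, so it voices to [g]. /k/ is a voiceless stop between vowels /o/ and /i/, so it voices to [g]. /fukirukokih/ → fugirugogih.
Rule 2 (nasal place assimilation): no segment meets the environment; /fugirugogih/ is unchanged.
Rule 3 (final a-epenthesis): the form ends in the consonant /h/, so [a] is inserted word-finally. /fugirugogih/ → fugirugogiha.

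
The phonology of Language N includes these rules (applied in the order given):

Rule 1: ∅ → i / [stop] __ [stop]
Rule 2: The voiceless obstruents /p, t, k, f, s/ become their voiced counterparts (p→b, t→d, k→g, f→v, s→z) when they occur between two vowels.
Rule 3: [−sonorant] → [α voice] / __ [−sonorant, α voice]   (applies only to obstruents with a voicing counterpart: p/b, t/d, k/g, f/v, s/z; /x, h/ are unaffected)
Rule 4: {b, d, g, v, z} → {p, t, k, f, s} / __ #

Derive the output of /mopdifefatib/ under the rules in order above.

Rule 1 (stop-cluster i-epenthesis): /p/ and /d/ form a stop–stop cluster, so [i] is inserted between them. /mopdifefatib/ → mopidifefatib.
Rule 2 (intervocalic voicing): /p/ is a voiceless obstruent between vowels /o/ and /i/, so it voices to [b]. /f/ is a voiceless obstruent between vowels /i/ and /e/, so it voices to [v]. /f/ is a voiceless obstruent between vowels /e/ and /a/, so it voices to [v]. /t/ is a voiceless obstruent between vowels /a/ and /i/, so it voices to [d]. /mopidifefatib/ → mobidivevadib.
Rule 3 (regressive voicing assimilation): no segment meets the environment; /mobidivevadib/ is unchanged.
Rule 4 (final devoicing): /b/ is a voiced obstruent in word-final position, so it devoices to [p]. /mobidivevadib/ → mobidivevadip.

mobidivevadip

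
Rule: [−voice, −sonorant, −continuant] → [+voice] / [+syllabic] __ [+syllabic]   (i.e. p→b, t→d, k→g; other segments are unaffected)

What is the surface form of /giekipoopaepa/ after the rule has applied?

/k/ is a voiceless stop between vowels /e/ and /i/, so it voices to [g].
/p/ is a voiceless stop between vowels /i/ and /o/, so it voices to [b].
/p/ is a voiceless stop between vowels /o/ and /a/, so it voices to [b].
/p/ is a voiceless stop between vowels /e/ and /a/, so it voices to [b].
Surface form: [giegiboobaeba].

giegiboobaeba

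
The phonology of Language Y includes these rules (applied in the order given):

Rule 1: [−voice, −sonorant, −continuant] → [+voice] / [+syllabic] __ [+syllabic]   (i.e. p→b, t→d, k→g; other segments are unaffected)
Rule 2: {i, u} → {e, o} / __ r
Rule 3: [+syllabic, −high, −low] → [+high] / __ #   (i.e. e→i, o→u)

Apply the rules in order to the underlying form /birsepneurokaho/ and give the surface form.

bersepneorogahu

Rule 1 (intervocalic voicing): /k/ is a voiceless stop between vowels /o/ and /a/, so it voices to [g]. /birsepneurokaho/ → birsepneurogaho.
Rule 2 (pre-rhotic lowering): /i/ is a high vowel immediately before /r/, so it lowers to [e]. /u/ is a high vowel immediately before /r/, so it lowers to [o]. /birsepneurogaho/ → bersepneorogaho.
Rule 3 (final vowel raising): /o/ is a mid vowel in word-final position, so it raises to [u]. /bersepneorogaho/ → bersepneorogahu.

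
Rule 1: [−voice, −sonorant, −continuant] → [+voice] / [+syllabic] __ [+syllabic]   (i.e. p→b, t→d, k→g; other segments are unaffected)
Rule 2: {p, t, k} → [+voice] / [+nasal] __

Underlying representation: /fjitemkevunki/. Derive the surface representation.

Rule 1 (intervocalic voicing): /t/ is a voiceless stop between vowels /i/ and /e/, so it voices to [d]. /fjitemkevunki/ → fjidemkevunki.
Rule 2 (post-nasal voicing): /k/ is a voiceless stop immediately after the nasal /m/, so it voices to [g]. /k/ is a voiceless stop immediately after the nasal /n/, so it voices to [g]. /fjidemkevunki/ → fjidemgevungi.

fjidemgevungi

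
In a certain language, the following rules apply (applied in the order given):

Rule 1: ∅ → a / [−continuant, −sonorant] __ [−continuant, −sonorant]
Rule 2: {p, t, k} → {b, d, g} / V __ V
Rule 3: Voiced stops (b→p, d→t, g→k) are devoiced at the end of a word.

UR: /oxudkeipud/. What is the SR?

oxudageibut

Rule 1 (stop-cluster a-epenthesis): /d/ and /k/ form a stop–stop cluster, so [a] is inserted between them. /oxudkeipud/ → oxudakeipud.
Rule 2 (intervocalic voicing): /k/ is a voiceless stop between vowels /a/ and /e/, so it voices to [g]. /p/ is a voiceless stop between vowels /i/ and /u/, so it voices to [b]. /oxudakeipud/ → oxudageibud.
Rule 3 (final devoicing): /d/ is a voiced stop in word-final position, so it devoices to [t]. /oxudageibud/ → oxudageibut.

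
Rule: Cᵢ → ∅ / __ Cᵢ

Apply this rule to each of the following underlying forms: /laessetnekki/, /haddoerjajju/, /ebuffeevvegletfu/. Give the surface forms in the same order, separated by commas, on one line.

/laessetnekki/: /ss/ is a geminate; the first /s/ deletes. /kk/ is a geminate; the first /k/ deletes. → [laesetneki].
/haddoerjajju/: /dd/ is a geminate; the first /d/ deletes. /jj/ is a geminate; the first /j/ deletes. → [hadoerjaju].
/ebuffeevvegletfu/: /ff/ is a geminate; the first /f/ deletes. /vv/ is a geminate; the first /v/ deletes. → [ebufeevegletfu].

laesetneki, hadoerjaju, ebufeevegletfu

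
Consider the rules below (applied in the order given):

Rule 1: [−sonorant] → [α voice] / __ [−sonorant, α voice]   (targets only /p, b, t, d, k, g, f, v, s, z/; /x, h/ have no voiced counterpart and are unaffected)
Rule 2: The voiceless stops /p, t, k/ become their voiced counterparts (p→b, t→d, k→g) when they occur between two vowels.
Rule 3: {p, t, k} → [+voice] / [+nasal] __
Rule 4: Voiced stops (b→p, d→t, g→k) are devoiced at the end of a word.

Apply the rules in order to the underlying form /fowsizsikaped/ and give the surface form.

fowsissigabet

Rule 1 (regressive voicing assimilation): /z/ precedes the voiceless obstruent /s/, so it devoices to [s] by assimilation. /fowsizsikaped/ → fowsissikaped.
Rule 2 (intervocalic voicing): /k/ is a voiceless stop between vowels /i/ and /a/, so it voices to [g]. /p/ is a voiceless stop between vowels /a/ and /e/, so it voices to [b]. /fowsissikaped/ → fowsissigabed.
Rule 3 (post-nasal voicing): no segment meets the environment; /fowsissigabed/ is unchanged.
Rule 4 (final devoicing): /d/ is a voiced stop in word-final position, so it devoices to [t]. /fowsissigabed/ → fowsissigabet.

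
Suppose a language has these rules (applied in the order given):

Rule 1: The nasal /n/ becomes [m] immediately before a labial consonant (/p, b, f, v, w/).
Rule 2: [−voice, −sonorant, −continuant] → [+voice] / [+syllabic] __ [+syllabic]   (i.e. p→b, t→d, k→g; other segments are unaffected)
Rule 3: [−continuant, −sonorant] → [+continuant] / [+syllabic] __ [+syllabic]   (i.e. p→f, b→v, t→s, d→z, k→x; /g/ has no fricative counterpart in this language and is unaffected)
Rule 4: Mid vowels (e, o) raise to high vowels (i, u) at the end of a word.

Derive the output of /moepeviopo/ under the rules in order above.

Rule 1 (nasal place assimilation): no segment meets the environment; /moepeviopo/ is unchanged.
Rule 2 (intervocalic voicing): /p/ is a voiceless stop between vowels /e/ and /e/, so it voices to [b]. /p/ is a voiceless stop between vowels /o/ and /o/, so it voices to [b]. /moepeviopo/ → moebeviobo.
Rule 3 (intervocalic spirantization): /b/ is a stop between vowels /e/ and /e/, so it spirantizes to the fricative [v]. /b/ is a stop between vowels /o/ and /o/, so it spirantizes to the fricative [v]. /moebeviobo/ → moeveviovo.
Rule 4 (final vowel raising): /o/ is a mid vowel in word-final position, so it raises to [u]. /moeveviovo/ → moeveviovu.

moeveviovu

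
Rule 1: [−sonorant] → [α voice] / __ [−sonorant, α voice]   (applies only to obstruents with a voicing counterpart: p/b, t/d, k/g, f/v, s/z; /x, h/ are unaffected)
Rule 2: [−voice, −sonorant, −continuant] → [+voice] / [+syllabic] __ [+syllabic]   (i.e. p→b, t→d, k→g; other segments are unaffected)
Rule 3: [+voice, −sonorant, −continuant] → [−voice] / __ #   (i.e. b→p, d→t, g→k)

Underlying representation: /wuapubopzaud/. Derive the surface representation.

Rule 1 (regressive voicing assimilation): /p/ precedes the voiced obstruent /z/, so it voices to [b] by assimilation. /wuapubopzaud/ → wuapubobzaud.
Rule 2 (intervocalic voicing): /p/ is a voiceless stop between vowels /a/ and /u/, so it voices to [b]. /wuapubobzaud/ → wuabubobzaud.
Rule 3 (final devoicing): /d/ is a voiced stop in word-final position, so it devoices to [t]. /wuabubobzaud/ → wuabubobzaut.

wuabubobzaut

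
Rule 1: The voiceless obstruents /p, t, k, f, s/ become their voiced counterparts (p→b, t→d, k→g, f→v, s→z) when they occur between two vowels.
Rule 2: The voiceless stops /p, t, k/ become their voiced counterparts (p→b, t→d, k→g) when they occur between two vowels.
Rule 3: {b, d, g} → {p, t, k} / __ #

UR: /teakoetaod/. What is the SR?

Rule 1 (intervocalic voicing): /k/ is a voiceless obstruent between vowels /a/ and /o/, so it voices to [g]. /t/ is a voiceless obstruent between vowels /e/ and /a/, so it voices to [d]. /teakoetaod/ → teagoedaod.
Rule 2 (intervocalic voicing): no segment meets the environment; /teagoedaod/ is unchanged.
Rule 3 (final devoicing): /d/ is a voiced stop in word-final position, so it devoices to [t]. /teagoedaod/ → teagoedaot.

teagoedaot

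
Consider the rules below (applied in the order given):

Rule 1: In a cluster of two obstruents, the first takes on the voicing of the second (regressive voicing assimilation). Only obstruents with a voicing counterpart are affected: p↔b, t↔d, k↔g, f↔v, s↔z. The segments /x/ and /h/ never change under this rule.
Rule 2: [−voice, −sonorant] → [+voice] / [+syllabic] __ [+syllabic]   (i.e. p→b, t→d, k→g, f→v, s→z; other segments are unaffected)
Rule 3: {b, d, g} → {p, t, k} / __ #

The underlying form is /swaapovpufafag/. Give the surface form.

swaabofpuvavak

Rule 1 (regressive voicing assimilation): /v/ precedes the voiceless obstruent /p/, so it devoices to [f] by assimilation. /swaapovpufafag/ → swaapofpufafag.
Rule 2 (intervocalic voicing): /p/ is a voiceless obstruent between vowels /a/ and /o/, so it voices to [b]. /f/ is a voiceless obstruent between vowels /u/ and /a/, so it voices to [v]. /f/ is a voiceless obstruent between vowels /a/ and /a/, so it voices to [v]. /swaapofpufafag/ → swaabofpuvavag.
Rule 3 (final devoicing): /g/ is a voiced stop in word-final position, so it devoices to [k]. /swaabofpuvavag/ → swaabofpuvavak.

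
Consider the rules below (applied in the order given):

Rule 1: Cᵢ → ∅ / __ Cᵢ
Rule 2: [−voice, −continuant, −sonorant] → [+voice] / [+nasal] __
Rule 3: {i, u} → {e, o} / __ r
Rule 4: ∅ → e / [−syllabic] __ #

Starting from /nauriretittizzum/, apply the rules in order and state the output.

Rule 1 (degemination): /tt/ is a geminate; the first /t/ deletes. /zz/ is a geminate; the first /z/ deletes. /nauriretittizzum/ → nauriretitizum.
Rule 2 (post-nasal voicing): no segment meets the environment; /nauriretitizum/ is unchanged.
Rule 3 (pre-rhotic lowering): /u/ is a high vowel immediately before /r/, so it lowers to [o]. /i/ is a high vowel immediately before /r/, so it lowers to [e]. /nauriretitizum/ → naoreretitizum.
Rule 4 (final e-epenthesis): the form ends in the consonant /m/, so [e] is inserted word-finally. /naoreretitizum/ → naoreretitizume.

naoreretitizume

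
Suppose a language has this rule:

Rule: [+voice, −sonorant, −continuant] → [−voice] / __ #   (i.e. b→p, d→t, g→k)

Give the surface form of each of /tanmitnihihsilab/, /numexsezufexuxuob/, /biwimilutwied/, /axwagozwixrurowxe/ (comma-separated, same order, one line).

/tanmitnihihsilab/: /b/ is a voiced stop in word-final position, so it devoices to [p]. → [tanmitnihihsilap].
/numexsezufexuxuob/: /b/ is a voiced stop in word-final position, so it devoices to [p]. → [numexsezufexuxuop].
/biwimilutwied/: /d/ is a voiced stop in word-final position, so it devoices to [t]. → [biwimilutwiet].
/axwagozwixrurowxe/: the rule's environment is not met; surfaces unchanged as [axwagozwixrurowxe].

tanmitnihihsilap, numexsezufexuxuop, biwimilutwiet, axwagozwixrurowxe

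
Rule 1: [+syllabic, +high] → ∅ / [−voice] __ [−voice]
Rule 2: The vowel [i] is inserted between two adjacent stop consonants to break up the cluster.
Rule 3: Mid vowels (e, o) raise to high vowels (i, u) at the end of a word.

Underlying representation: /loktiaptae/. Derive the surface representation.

Rule 1 (high vowel syncope): no segment meets the environment; /loktiaptae/ is unchanged.
Rule 2 (stop-cluster i-epenthesis): /k/ and /t/ form a stop–stop cluster, so [i] is inserted between them. /p/ and /t/ form a stop–stop cluster, so [i] is inserted between them. /loktiaptae/ → lokitiapitae.
Rule 3 (final vowel raising): /e/ is a mid vowel in word-final position, so it raises to [i]. /lokitiapitae/ → lokitiapitai.

lokitiapitai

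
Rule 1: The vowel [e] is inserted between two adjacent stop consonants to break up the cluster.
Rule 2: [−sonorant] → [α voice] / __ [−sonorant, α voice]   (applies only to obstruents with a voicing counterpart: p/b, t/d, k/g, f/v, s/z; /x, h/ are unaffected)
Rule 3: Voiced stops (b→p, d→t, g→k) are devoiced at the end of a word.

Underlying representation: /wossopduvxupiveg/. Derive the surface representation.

Rule 1 (stop-cluster e-epenthesis): /p/ and /d/ form a stop–stop cluster, so [e] is inserted between them. /wossopduvxupiveg/ → wossopeduvxupiveg.
Rule 2 (regressive voicing assimilation): /v/ precedes the voiceless obstruent /x/, so it devoices to [f] by assimilation. /wossopeduvxupiveg/ → wossopedufxupiveg.
Rule 3 (final devoicing): /g/ is a voiced stop in word-final position, so it devoices to [k]. /wossopedufxupiveg/ → wossopedufxupivek.

wossopedufxupivek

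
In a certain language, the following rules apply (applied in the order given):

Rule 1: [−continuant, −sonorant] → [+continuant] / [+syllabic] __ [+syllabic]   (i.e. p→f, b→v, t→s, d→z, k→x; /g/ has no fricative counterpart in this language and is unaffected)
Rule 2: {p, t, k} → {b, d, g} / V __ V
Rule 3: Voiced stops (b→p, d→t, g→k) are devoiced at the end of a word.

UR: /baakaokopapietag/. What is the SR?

baaxaoxofafiesak

Rule 1 (intervocalic spirantization): /k/ is a stop between vowels /a/ and /a/, so it spirantizes to the fricative [x]. /k/ is a stop between vowels /o/ and /o/, so it spirantizes to the fricative [x]. /p/ is a stop between vowels /o/ and /a/, so it spirantizes to the fricative [f]. /p/ is a stop between vowels /a/ and /i/, so it spirantizes to the fricative [f]. /t/ is a stop between vowels /e/ and /a/, so it spirantizes to the fricative [s]. /baakaokopapietag/ → baaxaoxofafiesag.
Rule 2 (intervocalic voicing): no segment meets the environment; /baaxaoxofafiesag/ is unchanged.
Rule 3 (final devoicing): /g/ is a voiced stop in word-final position, so it devoices to [k]. /baaxaoxofafiesag/ → baaxaoxofafiesak.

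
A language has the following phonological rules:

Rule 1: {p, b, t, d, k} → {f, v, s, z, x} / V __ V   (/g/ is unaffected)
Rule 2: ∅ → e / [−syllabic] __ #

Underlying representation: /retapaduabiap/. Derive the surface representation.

resafazuaviape

Rule 1 (intervocalic spirantization): /t/ is a stop between vowels /e/ and /a/, so it spirantizes to the fricative [s]. /p/ is a stop between vowels /a/ and /a/, so it spirantizes to the fricative [f]. /d/ is a stop between vowels /a/ and /u/, so it spirantizes to the fricative [z]. /b/ is a stop between vowels /a/ and /i/, so it spirantizes to the fricative [v]. /retapaduabiap/ → resafazuaviap.
Rule 2 (final e-epenthesis): the form ends in the consonant /p/, so [e] is inserted word-finally. /resafazuaviap/ → resafazuaviape.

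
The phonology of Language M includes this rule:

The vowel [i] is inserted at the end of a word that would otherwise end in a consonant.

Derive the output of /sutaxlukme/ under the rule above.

sutaxlukme

No segment of /sutaxlukme/ meets the structural description of the rule, so the form surfaces unchanged.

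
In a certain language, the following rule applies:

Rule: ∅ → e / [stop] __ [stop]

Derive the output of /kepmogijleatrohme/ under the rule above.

kepmogijleatrohme

No segment of /kepmogijleatrohme/ meets the structural description of the rule, so the form surfaces unchanged.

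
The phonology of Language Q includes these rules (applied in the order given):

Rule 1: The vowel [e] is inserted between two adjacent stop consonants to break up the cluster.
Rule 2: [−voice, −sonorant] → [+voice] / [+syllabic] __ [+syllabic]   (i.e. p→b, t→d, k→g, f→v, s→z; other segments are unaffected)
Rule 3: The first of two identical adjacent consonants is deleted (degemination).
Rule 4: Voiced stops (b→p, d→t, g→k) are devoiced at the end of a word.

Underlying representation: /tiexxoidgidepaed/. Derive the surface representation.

tiexoidegidebaet

Rule 1 (stop-cluster e-epenthesis): /d/ and /g/ form a stop–stop cluster, so [e] is inserted between them. /tiexxoidgidepaed/ → tiexxoidegidepaed.
Rule 2 (intervocalic voicing): /p/ is a voiceless obstruent between vowels /e/ and /a/, so it voices to [b]. /tiexxoidegidepaed/ → tiexxoidegidebaed.
Rule 3 (degemination): /xx/ is a geminate; the first /x/ deletes. /tiexxoidegidebaed/ → tiexoidegidebaed.
Rule 4 (final devoicing): /d/ is a voiced stop in word-final position, so it devoices to [t]. /tiexoidegidebaed/ → tiexoidegidebaet.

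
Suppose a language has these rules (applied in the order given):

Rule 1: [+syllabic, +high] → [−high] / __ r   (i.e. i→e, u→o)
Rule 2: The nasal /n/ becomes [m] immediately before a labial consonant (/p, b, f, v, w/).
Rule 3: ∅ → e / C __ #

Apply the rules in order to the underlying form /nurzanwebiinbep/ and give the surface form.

norzamwebiimbepe

Rule 1 (pre-rhotic lowering): /u/ is a high vowel immediately before /r/, so it lowers to [o]. /nurzanwebiinbep/ → norzanwebiinbep.
Rule 2 (nasal place assimilation): /n/ precedes the labial consonant /w/, so it assimilates in place to [m]. /n/ precedes the labial consonant /b/, so it assimilates in place to [m]. /norzanwebiinbep/ → norzamwebiimbep.
Rule 3 (final e-epenthesis): the form ends in the consonant /p/, so [e] is inserted word-finally. /norzamwebiimbep/ → norzamwebiimbepe.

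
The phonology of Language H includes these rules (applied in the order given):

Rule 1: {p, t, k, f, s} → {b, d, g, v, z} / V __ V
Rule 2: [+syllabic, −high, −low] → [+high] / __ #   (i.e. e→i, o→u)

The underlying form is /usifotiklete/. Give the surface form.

uzivodikledi

Rule 1 (intervocalic voicing): /s/ is a voiceless obstruent between vowels /u/ and /i/, so it voices to [z]. /f/ is a voiceless obstruent between vowels /i/ and /o/, so it voices to [v]. /t/ is a voiceless obstruent between vowels /o/ and /i/, so it voices to [d]. /t/ is a voiceless obstruent between vowels /e/ and /e/, so it voices to [d]. /usifotiklete/ → uzivodiklede.
Rule 2 (final vowel raising): /e/ is a mid vowel in word-final position, so it raises to [i]. /uzivodiklede/ → uzivodikledi.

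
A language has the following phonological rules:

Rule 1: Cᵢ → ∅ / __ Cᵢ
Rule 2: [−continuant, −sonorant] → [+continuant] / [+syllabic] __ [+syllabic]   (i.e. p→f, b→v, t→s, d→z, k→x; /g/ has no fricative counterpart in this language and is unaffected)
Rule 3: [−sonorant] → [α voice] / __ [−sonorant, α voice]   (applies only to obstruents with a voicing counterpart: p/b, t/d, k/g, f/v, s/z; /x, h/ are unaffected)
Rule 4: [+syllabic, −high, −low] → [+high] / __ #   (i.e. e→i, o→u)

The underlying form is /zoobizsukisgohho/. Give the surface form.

Rule 1 (degemination): /hh/ is a geminate; the first /h/ deletes. /zoobizsukisgohho/ → zoobizsukisgoho.
Rule 2 (intervocalic spirantization): /b/ is a stop between vowels /o/ and /i/, so it spirantizes to the fricative [v]. /k/ is a stop between vowels /u/ and /i/, so it spirantizes to the fricative [x]. /zoobizsukisgoho/ → zoovizsuxisgoho.
Rule 3 (regressive voicing assimilation): /z/ precedes the voiceless obstruent /s/, so it devoices to [s] by assimilation. /s/ precedes the voiced obstruent /g/, so it voices to [z] by assimilation. /zoovizsuxisgoho/ → zoovissuxizgoho.
Rule 4 (final vowel raising): /o/ is a mid vowel in word-final position, so it raises to [u]. /zoovissuxizgoho/ → zoovissuxizgohu.

zoovissuxizgohu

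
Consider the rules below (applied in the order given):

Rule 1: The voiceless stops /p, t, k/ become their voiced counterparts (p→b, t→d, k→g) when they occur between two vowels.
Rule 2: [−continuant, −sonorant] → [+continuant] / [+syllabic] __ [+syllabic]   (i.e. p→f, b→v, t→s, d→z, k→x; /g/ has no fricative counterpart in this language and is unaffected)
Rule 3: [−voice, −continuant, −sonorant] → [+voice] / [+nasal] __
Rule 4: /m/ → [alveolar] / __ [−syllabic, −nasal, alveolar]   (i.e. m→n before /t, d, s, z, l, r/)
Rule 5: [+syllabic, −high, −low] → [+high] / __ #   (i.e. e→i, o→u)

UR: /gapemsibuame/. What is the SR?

Rule 1 (intervocalic voicing): /p/ is a voiceless stop between vowels /a/ and /e/, so it voices to [b]. /gapemsibuame/ → gabemsibuame.
Rule 2 (intervocalic spirantization): /b/ is a stop between vowels /a/ and /e/, so it spirantizes to the fricative [v]. /b/ is a stop between vowels /i/ and /u/, so it spirantizes to the fricative [v]. /gabemsibuame/ → gavemsivuame.
Rule 3 (post-nasal voicing): no segment meets the environment; /gavemsivuame/ is unchanged.
Rule 4 (nasal place assimilation): /m/ precedes the alveolar consonant /s/, so it assimilates in place to [n]. /gavemsivuame/ → gavensivuame.
Rule 5 (final vowel raising): /e/ is a mid vowel in word-final position, so it raises to [i]. /gavensivuame/ → gavensivuami.

gavensivuami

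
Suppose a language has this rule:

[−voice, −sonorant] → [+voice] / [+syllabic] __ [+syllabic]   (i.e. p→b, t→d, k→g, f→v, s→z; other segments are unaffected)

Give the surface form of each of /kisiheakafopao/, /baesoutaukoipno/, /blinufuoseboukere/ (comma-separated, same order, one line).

kiziheagavobao, baezoudaugoipno, blinuvuozebougere

/kisiheakafopao/: /s/ is a voiceless obstruent between vowels /i/ and /i/, so it voices to [z]. /k/ is a voiceless obstruent between vowels /a/ and /a/, so it voices to [g]. /f/ is a voiceless obstruent between vowels /a/ and /o/, so it voices to [v]. /p/ is a voiceless obstruent between vowels /o/ and /a/, so it voices to [b]. → [kiziheagavobao].
/baesoutaukoipno/: /s/ is a voiceless obstruent between vowels /e/ and /o/, so it voices to [z]. /t/ is a voiceless obstruent between vowels /u/ and /a/, so it voices to [d]. /k/ is a voiceless obstruent between vowels /u/ and /o/, so it voices to [g]. → [baezoudaugoipno].
/blinufuoseboukere/: /f/ is a voiceless obstruent between vowels /u/ and /u/, so it voices to [v]. /s/ is a voiceless obstruent between vowels /o/ and /e/, so it voices to [z]. /k/ is a voiceless obstruent between vowels /u/ and /e/, so it voices to [g]. → [blinuvuozebougere].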